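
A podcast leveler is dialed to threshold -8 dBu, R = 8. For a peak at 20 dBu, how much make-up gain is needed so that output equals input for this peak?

24.5 dB

Overshoot 28 dB → 28/8 = 3.5 dB after compression, so the compressed level is -8 + 3.5 = -4.5 dBu.
Make-up = target − compressed = 20 − (-4.5) = 24.5 dB.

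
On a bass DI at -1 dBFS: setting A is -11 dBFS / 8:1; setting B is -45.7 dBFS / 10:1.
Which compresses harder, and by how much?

A: GR = 10 − 10/8 = 8.75 dB.
B: GR = 44.7 − 44.7/10 = 40.23 dB.
Difference: 31.48 dB in favour of B.

B, by 31.48 dB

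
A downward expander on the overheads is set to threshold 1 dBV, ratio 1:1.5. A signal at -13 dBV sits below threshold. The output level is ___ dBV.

-20 dBV

Undershoot = 1 − (-13) = 14 dB.
At 1:1.5, that expands to 21 dB under threshold.
Output = 1 − 21 = -20 dBV.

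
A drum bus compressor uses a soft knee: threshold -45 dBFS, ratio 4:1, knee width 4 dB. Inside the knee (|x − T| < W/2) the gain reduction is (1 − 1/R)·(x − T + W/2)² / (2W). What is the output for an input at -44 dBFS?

-44.84375 dBFS

x − T + W/2 = -44 − (-45) + 2 = 3.
GR = (1 − 1/4) × 3² / 8 = 0.75 × 9 / 8 = 0.84375 dB.
Output = -44 − 0.84375 = -44.84375 dBFS.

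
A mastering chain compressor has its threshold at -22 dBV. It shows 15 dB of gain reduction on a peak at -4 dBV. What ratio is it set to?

Input overshoot = -4 − (-22) = 18 dB.
Output overshoot = 18 − 15 = 3 dB.
Ratio = input overshoot / output overshoot = 18 / 3 = 6.

6:1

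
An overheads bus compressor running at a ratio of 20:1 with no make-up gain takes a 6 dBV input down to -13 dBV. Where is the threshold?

-14 dBV

Let T be the threshold. Output overshoot = (input overshoot)/R, so -13 − T = (6 − T)/20.
20·(-13 − T) = 6 − T → 19·T = -260 − 6 = -266.
T = -266/19 = -14 dBV.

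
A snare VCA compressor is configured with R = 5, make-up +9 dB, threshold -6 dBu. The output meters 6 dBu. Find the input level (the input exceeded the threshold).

Remove make-up: 6 − 9 = -3 dBu.
The compressed level sits -3 − (-6) = 3 dB over threshold.
Undo the ratio: input overshoot = 3 × 5 = 15 dB, giving input = 9 dBu.

9 dBu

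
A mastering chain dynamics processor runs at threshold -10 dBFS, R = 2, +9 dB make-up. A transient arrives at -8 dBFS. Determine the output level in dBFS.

0 dBFS

Overshoot: -8 − (-10) = 2 dB.
2:1 compression reduces that to 2/2 = 1 dB over.
That puts the output at -9 dBFS; make-up adds 9 dB, giving 0 dBFS.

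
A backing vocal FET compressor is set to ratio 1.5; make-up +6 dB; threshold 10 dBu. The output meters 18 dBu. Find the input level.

13 dBu

Remove make-up: 18 − 6 = 12 dBu.
That's 2 dB above the 10 dBu threshold.
Undo the ratio: input overshoot = 2 × 1.5 = 3 dB, giving input = 13 dBu.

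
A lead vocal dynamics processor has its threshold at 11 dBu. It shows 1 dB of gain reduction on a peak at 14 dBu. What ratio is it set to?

1.5:1

Input overshoot = 14 − 11 = 3 dB.
Output overshoot = 3 − 1 = 2 dB.
Ratio = input overshoot / output overshoot = 3 / 2 = 1.5.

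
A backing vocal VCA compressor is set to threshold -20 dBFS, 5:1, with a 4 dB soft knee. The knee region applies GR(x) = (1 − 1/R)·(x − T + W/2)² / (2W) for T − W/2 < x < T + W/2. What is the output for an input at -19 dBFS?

x − T + W/2 = -19 − (-20) + 2 = 3.
GR = (1 − 1/5) × 3² / 8 = 0.8 × 9 / 8 = 0.9 dB.
Output = -19 − 0.9 = -19.9 dBFS.

-19.9 dBFS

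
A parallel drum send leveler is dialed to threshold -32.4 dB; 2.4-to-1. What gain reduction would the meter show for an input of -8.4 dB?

-8.4 dB exceeds the threshold by 24 dB.
At 2.4:1, output sits 24/2.4 = 10 dB above threshold.
So the signal is attenuated by 24 − 10 = 14 dB.

14 dB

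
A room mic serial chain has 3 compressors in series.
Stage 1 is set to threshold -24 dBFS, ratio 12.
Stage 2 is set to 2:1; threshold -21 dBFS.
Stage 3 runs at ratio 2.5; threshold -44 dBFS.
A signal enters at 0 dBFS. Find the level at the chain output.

Stage 1: 24 dB above -24 dBFS, reduced 12:1 to 2 dB above → -22 dBFS.
Stage 2: -22 dBFS is at or below the -21 dBFS threshold — no compression; output -22 dBFS.
Stage 3: 22 dB above -44 dBFS, reduced 2.5:1 to 8.8 dB above → -35.2 dBFS.

-35.2 dBFS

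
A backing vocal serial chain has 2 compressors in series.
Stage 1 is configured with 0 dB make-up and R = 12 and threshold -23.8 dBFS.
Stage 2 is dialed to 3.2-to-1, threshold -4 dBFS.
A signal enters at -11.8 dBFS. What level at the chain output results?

-22.8 dBFS

Stage 1: overshoot 12 dB → 12/12 = 1 dB → -22.8 dBFS.
Stage 2: -22.8 dBFS is at or below the -4 dBFS threshold — no compression; output -22.8 dBFS.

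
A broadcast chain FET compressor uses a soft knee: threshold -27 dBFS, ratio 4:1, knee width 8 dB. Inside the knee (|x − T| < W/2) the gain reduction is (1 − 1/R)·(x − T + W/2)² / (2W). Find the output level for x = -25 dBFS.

x − T + W/2 = -25 − (-27) + 4 = 6.
GR = (1 − 1/4) × 6² / 16 = 0.75 × 36 / 16 = 1.6875 dB.
Output = -25 − 1.6875 = -26.6875 dBFS.

-26.6875 dBFS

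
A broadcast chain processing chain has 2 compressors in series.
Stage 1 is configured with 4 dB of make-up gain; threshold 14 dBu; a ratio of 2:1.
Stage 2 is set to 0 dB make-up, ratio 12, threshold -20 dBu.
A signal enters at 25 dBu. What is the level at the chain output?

Stage 1: 11 dB above 14 dBu, reduced 2:1 to 5.5 dB above → 19.5 dBu; +4 dB make-up → 23.5 dBu.
Stage 2: 43.5 dB above -20 dBu, reduced 12:1 to 3.625 dB above → -16.375 dBu.

-16.375 dBu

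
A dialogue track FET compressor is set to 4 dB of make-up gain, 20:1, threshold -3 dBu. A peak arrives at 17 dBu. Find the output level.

2 dBu

The input is 20 dB above the -3 dBu threshold.
The 20 dB excess becomes 1 dB after 20:1 reduction.
So the level is -3 + 1 = -2 dBu; make-up adds 4 dB, giving 2 dBu.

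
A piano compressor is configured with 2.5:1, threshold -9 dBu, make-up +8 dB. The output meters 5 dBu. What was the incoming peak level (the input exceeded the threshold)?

Before make-up, the level was 5 − 8 = -3 dBu.
That's 6 dB above the -9 dBu threshold.
Undo the ratio: input overshoot = 6 × 2.5 = 15 dB, giving input = 6 dBu.

6 dBu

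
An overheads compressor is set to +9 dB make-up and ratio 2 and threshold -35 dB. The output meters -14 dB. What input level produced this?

-11 dB

Stripping the +9 dB make-up gives -23 dB at the gain stage.
That's 12 dB above the -35 dB threshold.
Undo the ratio: input overshoot = 12 × 2 = 24 dB, giving input = -11 dB.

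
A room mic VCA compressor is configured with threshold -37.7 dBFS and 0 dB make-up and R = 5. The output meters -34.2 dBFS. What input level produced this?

Post-compression overshoot = -34.2 − (-37.7) = 3.5 dB.
Before 5:1 compression the overshoot was 3.5 × 5 = 17.5 dB, so input = -37.7 + 17.5 = -20.2 dBFS.

-20.2 dBFS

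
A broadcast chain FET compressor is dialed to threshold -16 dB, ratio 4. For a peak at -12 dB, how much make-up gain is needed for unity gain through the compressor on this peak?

3 dB

Without make-up, output = threshold + overshoot/4 = -16 + 1 = -15 dB.
Gap to target: 3 dB.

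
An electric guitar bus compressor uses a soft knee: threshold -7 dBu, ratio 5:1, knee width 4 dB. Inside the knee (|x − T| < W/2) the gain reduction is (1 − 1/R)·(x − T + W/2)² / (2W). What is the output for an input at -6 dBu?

-6.9 dBu

x − T + W/2 = -6 − (-7) + 2 = 3.
GR = (1 − 1/5) × 3² / 8 = 0.8 × 9 / 8 = 0.9 dB.
Output = -6 − 0.9 = -6.9 dBu.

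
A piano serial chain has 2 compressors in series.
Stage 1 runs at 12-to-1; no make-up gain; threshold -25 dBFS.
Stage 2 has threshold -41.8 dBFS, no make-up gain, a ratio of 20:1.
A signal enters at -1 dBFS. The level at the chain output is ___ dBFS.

-40.86 dBFS

Stage 1: 24 dB above -25 dBFS, reduced 12:1 to 2 dB above → -23 dBFS.
Stage 2: -23 dBFS is 18.8 dB over -41.8 dBFS; at 20:1 that becomes 0.94 dB over, giving -40.86 dBFS.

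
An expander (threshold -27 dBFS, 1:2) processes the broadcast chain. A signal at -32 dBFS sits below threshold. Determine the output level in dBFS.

-37 dBFS

Below threshold, a 1:2 expander applies gain = (2−1)×(T − x) of attenuation.
(2−1) × 5 = 5 dB, so output = -32 − 5 = -37 dBFS.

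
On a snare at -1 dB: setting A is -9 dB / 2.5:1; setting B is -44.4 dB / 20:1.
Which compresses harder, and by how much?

A: GR = 8 − 8/2.5 = 4.8 dB.
B: GR = 43.4 − 43.4/20 = 41.23 dB.
B applies 36.43 dB more gain reduction.

B, by 36.43 dB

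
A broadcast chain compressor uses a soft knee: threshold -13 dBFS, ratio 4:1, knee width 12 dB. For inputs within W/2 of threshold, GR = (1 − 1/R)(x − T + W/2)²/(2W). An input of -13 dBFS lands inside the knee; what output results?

-14.125 dBFS

x − T + W/2 = -13 − (-13) + 6 = 6.
GR = (1 − 1/4) × 6² / 24 = 0.75 × 36 / 24 = 1.125 dB.
Output = -13 − 1.125 = -14.125 dBFS.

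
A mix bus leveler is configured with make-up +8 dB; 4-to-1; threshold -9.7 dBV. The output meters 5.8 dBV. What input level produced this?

20.3 dBV

Remove make-up: 5.8 − 8 = -2.2 dBV.
Post-compression overshoot = -2.2 − (-9.7) = 7.5 dB.
Before 4:1 compression the overshoot was 7.5 × 4 = 30 dB, so input = -9.7 + 30 = 20.3 dBV.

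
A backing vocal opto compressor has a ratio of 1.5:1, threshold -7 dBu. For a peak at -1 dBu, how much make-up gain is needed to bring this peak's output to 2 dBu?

Without make-up, output = threshold + overshoot/1.5 = -7 + 4 = -3 dBu.
Gap to target: 5 dB.

5 dB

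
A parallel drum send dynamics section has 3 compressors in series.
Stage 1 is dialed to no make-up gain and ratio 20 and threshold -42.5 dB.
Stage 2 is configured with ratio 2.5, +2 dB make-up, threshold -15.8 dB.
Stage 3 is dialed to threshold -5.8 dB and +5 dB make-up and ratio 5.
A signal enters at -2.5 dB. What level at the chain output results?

-33.5 dB

Stage 1: -2.5 dB is 40 dB over -42.5 dB; at 20:1 that becomes 2 dB over, giving -40.5 dB.
Stage 2: below threshold (-40.5 ≤ -15.8); passes unchanged; make-up brings it to -38.5 dB.
Stage 3: -38.5 dB is at or below the -5.8 dB threshold — no compression; make-up brings it to -33.5 dB.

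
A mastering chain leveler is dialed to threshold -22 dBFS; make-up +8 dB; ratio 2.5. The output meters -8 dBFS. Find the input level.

-7 dBFS

Before make-up, the level was -8 − 8 = -16 dBFS.
The compressed level sits -16 − (-22) = 6 dB over threshold.
Input overshoot = R × output overshoot = 15 dB → input = -22 + 15 = -7 dBFS.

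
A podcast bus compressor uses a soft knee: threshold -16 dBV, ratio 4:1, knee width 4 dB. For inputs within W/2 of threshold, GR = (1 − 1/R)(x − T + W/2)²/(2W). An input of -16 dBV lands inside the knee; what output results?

-16.375 dBV

x − T + W/2 = -16 − (-16) + 2 = 2.
GR = (1 − 1/4) × 2² / 8 = 0.75 × 4 / 8 = 0.375 dB.
Output = -16 − 0.375 = -16.375 dBV.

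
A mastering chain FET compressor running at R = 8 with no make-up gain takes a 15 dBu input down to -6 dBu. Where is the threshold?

Let T be the threshold. Output overshoot = (input overshoot)/R, so -6 − T = (15 − T)/8.
8·(-6 − T) = 15 − T → 7·T = -48 − 15 = -63.
T = -63/7 = -9 dBu.

-9 dBu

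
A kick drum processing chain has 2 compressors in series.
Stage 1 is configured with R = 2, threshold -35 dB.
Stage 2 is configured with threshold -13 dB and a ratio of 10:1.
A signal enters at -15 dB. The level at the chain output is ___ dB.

Stage 1: -15 dB is 20 dB over -35 dB; at 2:1 that becomes 10 dB over, giving -25 dB.
Stage 2: below threshold (-25 ≤ -13); passes unchanged; output -25 dB.

-25 dB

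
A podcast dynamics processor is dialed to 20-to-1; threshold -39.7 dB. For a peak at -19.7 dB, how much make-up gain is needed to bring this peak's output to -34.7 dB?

The peak compresses to -39.7 + 20/20 = -38.7 dB.
To reach -34.7 dB requires -34.7 − (-38.7) = 4 dB of make-up.

4 dB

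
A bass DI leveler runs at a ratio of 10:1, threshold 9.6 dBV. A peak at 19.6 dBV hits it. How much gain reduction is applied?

9 dB

19.6 dBV exceeds the threshold by 10 dB.
After 10:1 compression the overshoot becomes 10/10 = 1 dB.
GR = overshoot in − overshoot out = 10 − 1 = 9 dB.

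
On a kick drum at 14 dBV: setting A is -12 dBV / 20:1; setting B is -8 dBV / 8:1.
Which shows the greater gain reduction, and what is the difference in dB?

A, by 5.45 dB

A: overshoot 26 dB → output overshoot 1.3 dB → GR 24.7 dB.
B: overshoot 22 dB → output overshoot 2.75 dB → GR 19.25 dB.
A applies 5.45 dB more gain reduction.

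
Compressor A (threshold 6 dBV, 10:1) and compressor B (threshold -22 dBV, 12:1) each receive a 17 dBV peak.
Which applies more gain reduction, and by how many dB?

B, by 25.85 dB

A: 11 dB over, compressed to 1.1 dB over, so 9.9 dB of GR.
B: 39 dB over, compressed to 3.25 dB over, so 35.75 dB of GR.
B reduces 25.85 dB more.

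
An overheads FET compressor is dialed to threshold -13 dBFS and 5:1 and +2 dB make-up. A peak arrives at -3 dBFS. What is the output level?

The input is 10 dB above the -13 dBFS threshold.
5:1 compression reduces that to 10/5 = 2 dB over.
Output = -13 + 2 = -11 dBFS; make-up adds 2 dB, giving -9 dBFS.

-9 dBFS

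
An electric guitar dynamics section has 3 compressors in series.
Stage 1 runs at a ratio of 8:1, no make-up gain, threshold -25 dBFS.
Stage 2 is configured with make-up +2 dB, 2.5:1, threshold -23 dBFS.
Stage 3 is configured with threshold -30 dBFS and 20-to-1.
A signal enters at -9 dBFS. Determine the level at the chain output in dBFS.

-29.55 dBFS

Stage 1: -9 dBFS is 16 dB over -25 dBFS; at 8:1 that becomes 2 dB over, giving -23 dBFS.
Stage 2: -23 dBFS ≤ -23 dBFS, so stage 2 doesn't engage; make-up brings it to -21 dBFS.
Stage 3: overshoot 9 dB → 9/20 = 0.45 dB → -29.55 dBFS.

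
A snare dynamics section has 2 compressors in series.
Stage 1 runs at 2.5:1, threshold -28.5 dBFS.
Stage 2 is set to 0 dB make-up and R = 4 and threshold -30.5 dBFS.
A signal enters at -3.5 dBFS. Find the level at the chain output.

Stage 1: overshoot 25 dB → 25/2.5 = 10 dB → -18.5 dBFS.
Stage 2: overshoot 12 dB → 12/4 = 3 dB → -27.5 dBFS.

-27.5 dBFS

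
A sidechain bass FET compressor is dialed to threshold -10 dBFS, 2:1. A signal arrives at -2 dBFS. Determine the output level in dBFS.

-2 dBFS sits 8 dB over threshold.
At 2:1 the overshoot is divided by 2, leaving 4 dB above threshold.
That puts the output at -6 dBFS.

-6 dBFS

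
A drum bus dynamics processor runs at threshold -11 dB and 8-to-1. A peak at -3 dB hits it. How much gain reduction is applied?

7 dB

-3 dB exceeds the threshold by 8 dB.
A 8:1 ratio leaves 1 dB of that excess.
GR = overshoot in − overshoot out = 8 − 1 = 7 dB.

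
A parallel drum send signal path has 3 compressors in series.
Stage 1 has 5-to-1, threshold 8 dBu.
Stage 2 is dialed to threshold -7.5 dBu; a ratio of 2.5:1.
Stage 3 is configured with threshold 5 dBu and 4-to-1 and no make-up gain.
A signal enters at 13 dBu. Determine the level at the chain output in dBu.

Stage 1: 13 dBu is 5 dB over 8 dBu; at 5:1 that becomes 1 dB over, giving 9 dBu.
Stage 2: 9 dBu is 16.5 dB over -7.5 dBu; at 2.5:1 that becomes 6.6 dB over, giving -0.9 dBu.
Stage 3: -0.9 dBu ≤ 5 dBu, so stage 3 doesn't engage; output -0.9 dBu.

-0.9 dBu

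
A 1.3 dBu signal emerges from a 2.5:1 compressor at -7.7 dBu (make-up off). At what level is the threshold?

-13.7 dBu

Let T be the threshold. Output overshoot = (input overshoot)/R, so -7.7 − T = (1.3 − T)/2.5.
2.5·(-7.7 − T) = 1.3 − T → 1.5·T = -19.25 − 1.3 = -20.55.
T = -20.55/1.5 = -13.7 dBu.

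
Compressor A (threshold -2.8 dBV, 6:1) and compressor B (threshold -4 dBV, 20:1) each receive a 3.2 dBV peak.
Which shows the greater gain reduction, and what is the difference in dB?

A: 6 dB over, compressed to 1 dB over, so 5 dB of GR.
B: 7.2 dB over, compressed to 0.36 dB over, so 6.84 dB of GR.
Difference: 1.84 dB in favour of B.

B, by 1.84 dB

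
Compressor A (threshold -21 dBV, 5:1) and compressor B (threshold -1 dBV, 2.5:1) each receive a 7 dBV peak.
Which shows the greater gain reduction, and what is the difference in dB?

A: 28 dB over, compressed to 5.6 dB over, so 22.4 dB of GR.
B: 8 dB over, compressed to 3.2 dB over, so 4.8 dB of GR.
Difference: 17.6 dB in favour of A.

A, by 17.6 dB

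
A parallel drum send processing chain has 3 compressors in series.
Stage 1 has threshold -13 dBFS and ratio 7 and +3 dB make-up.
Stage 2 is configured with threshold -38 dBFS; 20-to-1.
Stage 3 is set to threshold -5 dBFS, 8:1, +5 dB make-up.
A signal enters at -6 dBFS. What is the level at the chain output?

Stage 1: overshoot 7 dB → 7/7 = 1 dB → -12 dBFS; +3 dB make-up → -9 dBFS.
Stage 2: overshoot 29 dB → 29/20 = 1.45 dB → -36.55 dBFS.
Stage 3: -36.55 dBFS is at or below the -5 dBFS threshold — no compression; make-up brings it to -31.55 dBFS.

-31.55 dBFS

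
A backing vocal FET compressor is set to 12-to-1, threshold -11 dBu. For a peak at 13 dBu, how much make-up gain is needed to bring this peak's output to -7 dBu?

The peak compresses to -11 + 24/12 = -9 dBu.
To reach -7 dBu requires -7 − (-9) = 2 dB of make-up.

2 dB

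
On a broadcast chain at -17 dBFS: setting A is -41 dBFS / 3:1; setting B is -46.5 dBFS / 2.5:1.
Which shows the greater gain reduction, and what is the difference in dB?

B, by 1.7 dB

A: 24 dB over, compressed to 8 dB over, so 16 dB of GR.
B: 29.5 dB over, compressed to 11.8 dB over, so 17.7 dB of GR.
B reduces 1.7 dB more.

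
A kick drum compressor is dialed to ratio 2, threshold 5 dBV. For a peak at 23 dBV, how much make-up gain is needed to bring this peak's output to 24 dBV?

10 dB

Overshoot 18 dB → 18/2 = 9 dB after compression, so the compressed level is 5 + 9 = 14 dBV.
Make-up = target − compressed = 24 − 14 = 10 dB.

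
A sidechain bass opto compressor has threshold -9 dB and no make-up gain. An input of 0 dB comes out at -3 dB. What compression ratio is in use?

1.5:1

Input overshoot = 0 − (-9) = 9 dB; output overshoot = -3 − (-9) = 6 dB.
Ratio = 9 / 6 = 1.5.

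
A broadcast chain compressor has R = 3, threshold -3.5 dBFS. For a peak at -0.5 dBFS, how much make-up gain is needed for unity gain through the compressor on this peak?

The peak compresses to -3.5 + 3/3 = -2.5 dBFS.
To reach -0.5 dBFS requires -0.5 − (-2.5) = 2 dB of make-up.

2 dB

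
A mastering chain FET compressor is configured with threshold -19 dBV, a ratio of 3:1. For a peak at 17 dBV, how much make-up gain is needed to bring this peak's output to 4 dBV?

11 dB

Overshoot 36 dB → 36/3 = 12 dB after compression, so the compressed level is -19 + 12 = -7 dBV.
Make-up = target − compressed = 4 − (-7) = 11 dB.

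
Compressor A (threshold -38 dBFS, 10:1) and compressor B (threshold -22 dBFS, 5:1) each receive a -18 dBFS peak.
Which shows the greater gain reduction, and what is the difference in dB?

A, by 14.8 dB

A: 20 dB over, compressed to 2 dB over, so 18 dB of GR.
B: 4 dB over, compressed to 0.8 dB over, so 3.2 dB of GR.
Difference: 14.8 dB in favour of A.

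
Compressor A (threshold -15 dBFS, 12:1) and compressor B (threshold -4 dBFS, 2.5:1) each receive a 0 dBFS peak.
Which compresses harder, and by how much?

A: overshoot 15 dB → output overshoot 1.25 dB → GR 13.75 dB.
B: overshoot 4 dB → output overshoot 1.6 dB → GR 2.4 dB.
A reduces 11.35 dB more.

A, by 11.35 dB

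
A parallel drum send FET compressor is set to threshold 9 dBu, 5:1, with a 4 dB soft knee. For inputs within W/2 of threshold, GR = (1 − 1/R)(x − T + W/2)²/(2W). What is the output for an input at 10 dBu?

9.1 dBu

x − T + W/2 = 10 − 9 + 2 = 3.
GR = (1 − 1/5) × 3² / 8 = 0.8 × 9 / 8 = 0.9 dB.
Output = 10 − 0.9 = 9.1 dBu.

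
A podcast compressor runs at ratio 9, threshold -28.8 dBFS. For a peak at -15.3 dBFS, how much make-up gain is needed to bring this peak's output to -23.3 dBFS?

4 dB

The peak compresses to -28.8 + 13.5/9 = -27.3 dBFS.
To reach -23.3 dBFS requires -23.3 − (-27.3) = 4 dB of make-up.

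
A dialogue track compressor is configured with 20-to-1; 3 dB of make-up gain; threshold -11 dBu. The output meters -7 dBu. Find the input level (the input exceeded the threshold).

9 dBu

Stripping the +3 dB make-up gives -10 dBu at the gain stage.
Post-compression overshoot = -10 − (-11) = 1 dB.
Input overshoot = R × output overshoot = 20 dB → input = -11 + 20 = 9 dBu.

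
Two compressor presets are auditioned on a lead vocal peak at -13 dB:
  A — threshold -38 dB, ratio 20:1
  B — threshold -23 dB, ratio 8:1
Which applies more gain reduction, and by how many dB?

A: overshoot 25 dB → output overshoot 1.25 dB → GR 23.75 dB.
B: overshoot 10 dB → output overshoot 1.25 dB → GR 8.75 dB.
A reduces 15 dB more.

A, by 15 dB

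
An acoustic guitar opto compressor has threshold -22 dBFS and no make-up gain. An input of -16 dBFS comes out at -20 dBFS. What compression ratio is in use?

Input overshoot = -16 − (-22) = 6 dB; output overshoot = -20 − (-22) = 2 dB.
Ratio = 6 / 2 = 3.

3:1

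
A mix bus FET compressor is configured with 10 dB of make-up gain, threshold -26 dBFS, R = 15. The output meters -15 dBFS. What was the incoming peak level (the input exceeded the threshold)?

-11 dBFS

Stripping the +10 dB make-up gives -25 dBFS at the gain stage.
Post-compression overshoot = -25 − (-26) = 1 dB.
Before 15:1 compression the overshoot was 1 × 15 = 15 dB, so input = -26 + 15 = -11 dBFS.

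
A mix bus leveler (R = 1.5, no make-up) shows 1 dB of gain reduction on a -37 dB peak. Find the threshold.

-40 dB

Gain reduction = -37 − (-38) = 1 dB; output overshoot = GR / (R − 1) = 1 / 0.5 = 2 dB.
Threshold = output − output overshoot = -38 − 2 = -40 dB.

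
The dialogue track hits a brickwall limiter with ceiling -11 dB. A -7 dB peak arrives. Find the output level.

-11 dB

A brickwall limiter is an ∞:1 compressor: any input above the ceiling is clamped to -11 dB.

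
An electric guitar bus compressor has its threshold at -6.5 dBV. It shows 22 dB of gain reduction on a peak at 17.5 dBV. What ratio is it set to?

12:1

Input overshoot = 17.5 − (-6.5) = 24 dB.
Output overshoot = 24 − 22 = 2 dB.
Ratio = input overshoot / output overshoot = 24 / 2 = 12.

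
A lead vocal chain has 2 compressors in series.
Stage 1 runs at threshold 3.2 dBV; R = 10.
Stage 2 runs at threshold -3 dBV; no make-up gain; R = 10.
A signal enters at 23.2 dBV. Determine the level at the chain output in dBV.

Stage 1: overshoot 20 dB → 20/10 = 2 dB → 5.2 dBV.
Stage 2: 8.2 dB above -3 dBV, reduced 10:1 to 0.82 dB above → -2.18 dBV.

-2.18 dBV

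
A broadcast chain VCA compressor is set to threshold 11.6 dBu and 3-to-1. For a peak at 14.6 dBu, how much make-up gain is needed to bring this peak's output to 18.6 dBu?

The peak compresses to 11.6 + 3/3 = 12.6 dBu.
To reach 18.6 dBu requires 18.6 − 12.6 = 6 dB of make-up.

6 dB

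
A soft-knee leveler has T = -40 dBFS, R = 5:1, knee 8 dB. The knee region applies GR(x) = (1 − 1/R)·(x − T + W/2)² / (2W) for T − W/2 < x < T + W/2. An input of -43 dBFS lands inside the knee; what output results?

x − T + W/2 = -43 − (-40) + 4 = 1.
GR = (1 − 1/5) × 1² / 16 = 0.8 × 1 / 16 = 0.05 dB.
Output = -43 − 0.05 = -43.05 dBFS.

-43.05 dBFS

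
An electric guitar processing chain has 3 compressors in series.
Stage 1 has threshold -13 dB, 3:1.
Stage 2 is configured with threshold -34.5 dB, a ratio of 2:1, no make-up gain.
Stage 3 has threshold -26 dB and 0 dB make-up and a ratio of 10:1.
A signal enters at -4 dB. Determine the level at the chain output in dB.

-25.625 dB

Stage 1: -4 dB is 9 dB over -13 dB; at 3:1 that becomes 3 dB over, giving -10 dB.
Stage 2: -10 dB is 24.5 dB over -34.5 dB; at 2:1 that becomes 12.25 dB over, giving -22.25 dB.
Stage 3: overshoot 3.75 dB → 3.75/10 = 0.375 dB → -25.625 dB.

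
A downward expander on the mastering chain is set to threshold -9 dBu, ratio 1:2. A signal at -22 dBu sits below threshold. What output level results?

The input is 13 dB below the -9 dBu threshold.
A 1:2 expander multiplies undershoot by 2: 13 × 2 = 26 dB below threshold.
Output = -9 − 26 = -35 dBu.

-35 dBu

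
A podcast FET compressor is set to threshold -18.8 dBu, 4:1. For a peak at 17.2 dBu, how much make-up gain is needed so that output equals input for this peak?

27 dB

Overshoot 36 dB → 36/4 = 9 dB after compression, so the compressed level is -18.8 + 9 = -9.8 dBu.
Make-up = target − compressed = 17.2 − (-9.8) = 27 dB.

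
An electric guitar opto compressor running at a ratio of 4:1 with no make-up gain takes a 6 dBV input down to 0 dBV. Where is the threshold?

Gain reduction = 6 − 0 = 6 dB; output overshoot = GR / (R − 1) = 6 / 3 = 2 dB.
Threshold = output − output overshoot = 0 − 2 = -2 dBV.

-2 dBV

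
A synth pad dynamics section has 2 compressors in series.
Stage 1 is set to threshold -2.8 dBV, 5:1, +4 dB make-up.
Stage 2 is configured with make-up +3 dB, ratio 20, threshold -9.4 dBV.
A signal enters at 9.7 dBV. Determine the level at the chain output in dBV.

Stage 1: 12.5 dB above -2.8 dBV, reduced 5:1 to 2.5 dB above → -0.3 dBV; +4 dB make-up → 3.7 dBV.
Stage 2: 13.1 dB above -9.4 dBV, reduced 20:1 to 0.655 dB above → -8.745 dBV; +3 dB make-up → -5.745 dBV.

-5.745 dBV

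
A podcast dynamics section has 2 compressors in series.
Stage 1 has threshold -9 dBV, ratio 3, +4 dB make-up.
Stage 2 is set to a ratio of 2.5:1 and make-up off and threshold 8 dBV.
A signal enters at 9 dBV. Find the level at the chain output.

1 dBV

Stage 1: overshoot 18 dB → 18/3 = 6 dB → -3 dBV; +4 dB make-up → 1 dBV.
Stage 2: below threshold (1 ≤ 8); passes unchanged; output 1 dBV.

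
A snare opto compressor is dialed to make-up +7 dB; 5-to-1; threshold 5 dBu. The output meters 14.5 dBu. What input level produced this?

17.5 dBu

Stripping the +7 dB make-up gives 7.5 dBu at the gain stage.
Post-compression overshoot = 7.5 − 5 = 2.5 dB.
Undo the ratio: input overshoot = 2.5 × 5 = 12.5 dB, giving input = 17.5 dBu.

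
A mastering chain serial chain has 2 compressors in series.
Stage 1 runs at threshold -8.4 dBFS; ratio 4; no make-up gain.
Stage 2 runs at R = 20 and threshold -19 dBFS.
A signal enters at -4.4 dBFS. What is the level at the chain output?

Stage 1: 4 dB above -8.4 dBFS, reduced 4:1 to 1 dB above → -7.4 dBFS.
Stage 2: 11.6 dB above -19 dBFS, reduced 20:1 to 0.58 dB above → -18.42 dBFS.

-18.42 dBFS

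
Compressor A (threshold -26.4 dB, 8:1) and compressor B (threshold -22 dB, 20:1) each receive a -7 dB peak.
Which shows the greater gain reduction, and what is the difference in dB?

A: 19.4 dB over, compressed to 2.425 dB over, so 16.975 dB of GR.
B: 15 dB over, compressed to 0.75 dB over, so 14.25 dB of GR.
A reduces 2.725 dB more.

A, by 2.725 dB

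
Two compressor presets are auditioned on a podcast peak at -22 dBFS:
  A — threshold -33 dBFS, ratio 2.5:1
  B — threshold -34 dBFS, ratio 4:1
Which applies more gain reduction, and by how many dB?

B, by 2.4 dB

A: overshoot 11 dB → output overshoot 4.4 dB → GR 6.6 dB.
B: overshoot 12 dB → output overshoot 3 dB → GR 9 dB.
B applies 2.4 dB more gain reduction.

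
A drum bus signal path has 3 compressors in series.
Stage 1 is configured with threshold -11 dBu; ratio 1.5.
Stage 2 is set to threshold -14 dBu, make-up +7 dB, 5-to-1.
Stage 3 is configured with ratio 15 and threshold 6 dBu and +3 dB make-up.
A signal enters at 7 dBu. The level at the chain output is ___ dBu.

-1 dBu

Stage 1: 18 dB above -11 dBu, reduced 1.5:1 to 12 dB above → 1 dBu.
Stage 2: 1 dBu is 15 dB over -14 dBu; at 5:1 that becomes 3 dB over, giving -11 dBu; +7 dB make-up → -4 dBu.
Stage 3: below threshold (-4 ≤ 6); passes unchanged; make-up brings it to -1 dBu.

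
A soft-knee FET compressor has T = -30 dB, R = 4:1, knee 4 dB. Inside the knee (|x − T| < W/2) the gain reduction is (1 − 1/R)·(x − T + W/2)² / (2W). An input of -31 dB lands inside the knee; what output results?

x − T + W/2 = -31 − (-30) + 2 = 1.
GR = (1 − 1/4) × 1² / 8 = 0.75 × 1 / 8 = 0.09375 dB.
Output = -31 − 0.09375 = -31.09375 dB.

-31.09375 dB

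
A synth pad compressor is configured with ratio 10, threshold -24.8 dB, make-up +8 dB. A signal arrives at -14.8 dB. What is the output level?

Overshoot: -14.8 − (-24.8) = 10 dB.
At 10:1 the overshoot is divided by 10, leaving 1 dB above threshold.
That puts the output at -23.8 dB; make-up adds 8 dB, giving -15.8 dB.

-15.8 dB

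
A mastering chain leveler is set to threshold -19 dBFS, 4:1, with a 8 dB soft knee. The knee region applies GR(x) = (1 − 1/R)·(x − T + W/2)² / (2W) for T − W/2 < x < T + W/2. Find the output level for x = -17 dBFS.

-18.6875 dBFS

x − T + W/2 = -17 − (-19) + 4 = 6.
GR = (1 − 1/4) × 6² / 16 = 0.75 × 36 / 16 = 1.6875 dB.
Output = -17 − 1.6875 = -18.6875 dBFS.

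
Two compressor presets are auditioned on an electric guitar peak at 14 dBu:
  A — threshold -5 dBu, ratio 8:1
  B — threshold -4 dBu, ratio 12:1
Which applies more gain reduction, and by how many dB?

A, by 0.125 dB

A: GR = 19 − 19/8 = 16.625 dB.
B: GR = 18 − 18/12 = 16.5 dB.
A applies 0.125 dB more gain reduction.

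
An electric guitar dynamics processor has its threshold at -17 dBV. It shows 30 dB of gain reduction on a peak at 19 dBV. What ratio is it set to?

Input overshoot = 19 − (-17) = 36 dB.
Output overshoot = 36 − 30 = 6 dB.
Ratio = input overshoot / output overshoot = 36 / 6 = 6.

6:1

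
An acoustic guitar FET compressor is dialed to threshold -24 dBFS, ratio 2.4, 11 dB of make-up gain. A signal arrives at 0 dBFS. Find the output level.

-3 dBFS

The input is 24 dB above the -24 dBFS threshold.
The 24 dB excess becomes 10 dB after 2.4:1 reduction.
So the level is -24 + 10 = -14 dBFS; make-up adds 11 dB, giving -3 dBFS.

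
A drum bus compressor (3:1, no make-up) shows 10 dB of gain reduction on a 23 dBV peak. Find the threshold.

Gain reduction = 23 − 13 = 10 dB; output overshoot = GR / (R − 1) = 10 / 2 = 5 dB.
Threshold = output − output overshoot = 13 − 5 = 8 dBV.

8 dBV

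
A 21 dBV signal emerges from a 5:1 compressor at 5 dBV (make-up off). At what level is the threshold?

1 dBV

Let T be the threshold. Output overshoot = (input overshoot)/R, so 5 − T = (21 − T)/5.
5·(5 − T) = 21 − T → 4·T = 25 − 21 = 4.
T = 4/4 = 1 dBV.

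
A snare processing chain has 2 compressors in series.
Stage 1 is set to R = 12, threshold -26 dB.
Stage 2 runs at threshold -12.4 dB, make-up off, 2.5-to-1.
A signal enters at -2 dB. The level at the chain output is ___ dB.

Stage 1: overshoot 24 dB → 24/12 = 2 dB → -24 dB.
Stage 2: -24 dB is at or below the -12.4 dB threshold — no compression; output -24 dB.

-24 dB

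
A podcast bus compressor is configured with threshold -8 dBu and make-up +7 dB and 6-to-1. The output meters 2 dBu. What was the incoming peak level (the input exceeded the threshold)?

Remove make-up: 2 − 7 = -5 dBu.
The compressed level sits -5 − (-8) = 3 dB over threshold.
Before 6:1 compression the overshoot was 3 × 6 = 18 dB, so input = -8 + 18 = 10 dBu.

10 dBu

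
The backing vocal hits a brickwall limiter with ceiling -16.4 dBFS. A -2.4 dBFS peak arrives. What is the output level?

-16.4 dBFS

The limiter clamps the peak to its -16.4 dBFS ceiling.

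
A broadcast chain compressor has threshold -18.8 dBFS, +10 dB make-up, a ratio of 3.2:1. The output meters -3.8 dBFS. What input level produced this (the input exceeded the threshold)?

-2.8 dBFS

Remove make-up: -3.8 − 10 = -13.8 dBFS.
The compressed level sits -13.8 − (-18.8) = 5 dB over threshold.
Input overshoot = R × output overshoot = 16 dB → input = -18.8 + 16 = -2.8 dBFS.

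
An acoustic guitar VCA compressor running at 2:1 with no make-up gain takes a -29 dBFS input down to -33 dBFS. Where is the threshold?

Gain reduction = -29 − (-33) = 4 dB; output overshoot = GR / (R − 1) = 4 / 1 = 4 dB.
Threshold = output − output overshoot = -33 − 4 = -37 dBFS.

-37 dBFS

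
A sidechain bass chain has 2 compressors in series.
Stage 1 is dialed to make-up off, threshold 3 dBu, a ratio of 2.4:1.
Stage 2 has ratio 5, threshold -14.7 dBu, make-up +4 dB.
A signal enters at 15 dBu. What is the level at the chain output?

-6.16 dBu

Stage 1: 12 dB above 3 dBu, reduced 2.4:1 to 5 dB above → 8 dBu.
Stage 2: overshoot 22.7 dB → 22.7/5 = 4.54 dB → -10.16 dBu; +4 dB make-up → -6.16 dBu.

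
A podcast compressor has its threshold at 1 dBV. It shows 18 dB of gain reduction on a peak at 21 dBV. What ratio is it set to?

10:1

Input overshoot = 21 − 1 = 20 dB.
Output overshoot = 20 − 18 = 2 dB.
Ratio = input overshoot / output overshoot = 20 / 2 = 10.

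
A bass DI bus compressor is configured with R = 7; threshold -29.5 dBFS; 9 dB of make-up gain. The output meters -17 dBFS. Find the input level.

-5 dBFS

Before make-up, the level was -17 − 9 = -26 dBFS.
Post-compression overshoot = -26 − (-29.5) = 3.5 dB.
Undo the ratio: input overshoot = 3.5 × 7 = 24.5 dB, giving input = -5 dBFS.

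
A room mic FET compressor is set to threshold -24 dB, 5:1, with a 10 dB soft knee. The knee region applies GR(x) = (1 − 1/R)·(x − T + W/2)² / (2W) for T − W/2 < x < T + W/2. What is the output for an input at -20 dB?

-23.24 dB

x − T + W/2 = -20 − (-24) + 5 = 9.
GR = (1 − 1/5) × 9² / 20 = 0.8 × 81 / 20 = 3.24 dB.
Output = -20 − 3.24 = -23.24 dB.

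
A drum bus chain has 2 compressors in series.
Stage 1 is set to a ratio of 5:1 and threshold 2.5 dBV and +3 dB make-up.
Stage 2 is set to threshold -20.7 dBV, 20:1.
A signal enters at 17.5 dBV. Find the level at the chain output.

-19.24 dBV

Stage 1: 17.5 dBV is 15 dB over 2.5 dBV; at 5:1 that becomes 3 dB over, giving 5.5 dBV; +3 dB make-up → 8.5 dBV.
Stage 2: overshoot 29.2 dB → 29.2/20 = 1.46 dB → -19.24 dBV.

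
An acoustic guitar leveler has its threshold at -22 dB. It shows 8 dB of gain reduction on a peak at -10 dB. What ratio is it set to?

3:1

Input overshoot = -10 − (-22) = 12 dB.
Output overshoot = 12 − 8 = 4 dB.
Ratio = input overshoot / output overshoot = 12 / 4 = 3.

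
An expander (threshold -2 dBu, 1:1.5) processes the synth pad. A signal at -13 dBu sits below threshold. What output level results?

-18.5 dBu

Undershoot = (-2) − (-13) = 11 dB.
At 1:1.5, that expands to 16.5 dB under threshold.
Output = -2 − 16.5 = -18.5 dBu.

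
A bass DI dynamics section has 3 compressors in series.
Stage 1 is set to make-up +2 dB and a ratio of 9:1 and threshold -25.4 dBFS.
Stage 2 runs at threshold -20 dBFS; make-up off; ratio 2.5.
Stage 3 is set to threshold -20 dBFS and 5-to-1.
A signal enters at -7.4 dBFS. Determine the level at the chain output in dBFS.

Stage 1: overshoot 18 dB → 18/9 = 2 dB → -23.4 dBFS; +2 dB make-up → -21.4 dBFS.
Stage 2: -21.4 dBFS is at or below the -20 dBFS threshold — no compression; output -21.4 dBFS.
Stage 3: below threshold (-21.4 ≤ -20); passes unchanged; output -21.4 dBFS.

-21.4 dBFS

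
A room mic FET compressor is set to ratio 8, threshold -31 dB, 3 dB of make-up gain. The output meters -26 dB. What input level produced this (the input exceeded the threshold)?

Before make-up, the level was -26 − 3 = -29 dB.
Post-compression overshoot = -29 − (-31) = 2 dB.
Undo the ratio: input overshoot = 2 × 8 = 16 dB, giving input = -15 dB.

-15 dB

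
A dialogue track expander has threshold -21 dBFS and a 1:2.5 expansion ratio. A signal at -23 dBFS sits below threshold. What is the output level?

Below threshold, a 1:2.5 expander applies gain = (2.5−1)×(T − x) of attenuation.
(2.5−1) × 2 = 3 dB, so output = -23 − 3 = -26 dBFS.

-26 dBFS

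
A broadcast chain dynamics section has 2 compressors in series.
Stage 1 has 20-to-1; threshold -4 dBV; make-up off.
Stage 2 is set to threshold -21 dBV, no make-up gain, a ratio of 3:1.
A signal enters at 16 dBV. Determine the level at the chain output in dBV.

-15 dBV

Stage 1: overshoot 20 dB → 20/20 = 1 dB → -3 dBV.
Stage 2: 18 dB above -21 dBV, reduced 3:1 to 6 dB above → -15 dBV.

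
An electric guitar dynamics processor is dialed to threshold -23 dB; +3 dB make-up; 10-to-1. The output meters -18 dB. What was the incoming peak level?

-3 dB

Before make-up, the level was -18 − 3 = -21 dB.
The compressed level sits -21 − (-23) = 2 dB over threshold.
Input overshoot = R × output overshoot = 20 dB → input = -23 + 20 = -3 dB.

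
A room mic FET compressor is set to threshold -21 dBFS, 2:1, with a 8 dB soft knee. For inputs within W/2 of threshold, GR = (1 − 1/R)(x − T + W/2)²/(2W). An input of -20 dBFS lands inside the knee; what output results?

-20.78125 dBFS

x − T + W/2 = -20 − (-21) + 4 = 5.
GR = (1 − 1/2) × 5² / 16 = 0.5 × 25 / 16 = 0.78125 dB.
Output = -20 − 0.78125 = -20.78125 dBFS.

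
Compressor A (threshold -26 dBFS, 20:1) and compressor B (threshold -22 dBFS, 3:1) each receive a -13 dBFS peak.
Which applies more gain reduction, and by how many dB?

A, by 6.35 dB

A: overshoot 13 dB → output overshoot 0.65 dB → GR 12.35 dB.
B: overshoot 9 dB → output overshoot 3 dB → GR 6 dB.
Difference: 6.35 dB in favour of A.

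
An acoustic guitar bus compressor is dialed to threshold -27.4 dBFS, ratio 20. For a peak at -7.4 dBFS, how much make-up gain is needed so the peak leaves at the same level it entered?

Overshoot 20 dB → 20/20 = 1 dB after compression, so the compressed level is -27.4 + 1 = -26.4 dBFS.
Make-up = target − compressed = -7.4 − (-26.4) = 19 dB.

19 dB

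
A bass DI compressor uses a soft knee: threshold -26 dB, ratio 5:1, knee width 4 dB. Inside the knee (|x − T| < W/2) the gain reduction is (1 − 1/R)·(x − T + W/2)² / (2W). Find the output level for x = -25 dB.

-25.9 dB

x − T + W/2 = -25 − (-26) + 2 = 3.
GR = (1 − 1/5) × 3² / 8 = 0.8 × 9 / 8 = 0.9 dB.
Output = -25 − 0.9 = -25.9 dB.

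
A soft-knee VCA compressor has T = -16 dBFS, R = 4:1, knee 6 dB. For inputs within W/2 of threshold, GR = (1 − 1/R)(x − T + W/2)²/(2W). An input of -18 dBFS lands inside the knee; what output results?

x − T + W/2 = -18 − (-16) + 3 = 1.
GR = (1 − 1/4) × 1² / 12 = 0.75 × 1 / 12 = 0.0625 dB.
Output = -18 − 0.0625 = -18.0625 dBFS.

-18.0625 dBFS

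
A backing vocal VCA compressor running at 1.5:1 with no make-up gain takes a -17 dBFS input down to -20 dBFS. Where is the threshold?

Input is 9 dB above T (since output overshoot × R = input overshoot: (-20 − T)·1.5 = -17 − T gives T = -26 dBFS).
Check: -26 + (-17 − (-26))/1.5 = -26 + 6 = -20 dBFS. ✓

-26 dBFS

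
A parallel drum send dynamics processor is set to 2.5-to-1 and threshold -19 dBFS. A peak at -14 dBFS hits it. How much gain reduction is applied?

-14 dBFS exceeds the threshold by 5 dB.
A 2.5:1 ratio leaves 2 dB of that excess.
Gain reduction = 5 − 2 = 3 dB.

3 dB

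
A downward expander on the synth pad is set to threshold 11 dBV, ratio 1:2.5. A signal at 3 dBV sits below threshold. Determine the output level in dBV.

-9 dBV

The input is 8 dB below the 11 dBV threshold.
A 1:2.5 expander multiplies undershoot by 2.5: 8 × 2.5 = 20 dB below threshold.
Output = 11 − 20 = -9 dBV.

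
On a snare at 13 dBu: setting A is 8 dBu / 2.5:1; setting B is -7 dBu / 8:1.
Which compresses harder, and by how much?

B, by 14.5 dB

A: GR = 5 − 5/2.5 = 3 dB.
B: GR = 20 − 20/8 = 17.5 dB.
B applies 14.5 dB more gain reduction.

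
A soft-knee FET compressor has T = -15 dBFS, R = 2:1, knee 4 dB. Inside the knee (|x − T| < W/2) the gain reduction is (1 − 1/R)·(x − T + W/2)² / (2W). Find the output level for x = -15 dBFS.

-15.25 dBFS

x − T + W/2 = -15 − (-15) + 2 = 2.
GR = (1 − 1/2) × 2² / 8 = 0.5 × 4 / 8 = 0.25 dB.
Output = -15 − 0.25 = -15.25 dBFS.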